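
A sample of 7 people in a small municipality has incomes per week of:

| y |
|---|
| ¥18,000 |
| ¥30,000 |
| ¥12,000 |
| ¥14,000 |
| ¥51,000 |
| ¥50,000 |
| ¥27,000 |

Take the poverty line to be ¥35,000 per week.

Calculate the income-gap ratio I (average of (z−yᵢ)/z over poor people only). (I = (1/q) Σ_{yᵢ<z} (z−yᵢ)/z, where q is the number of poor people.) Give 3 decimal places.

Incomes under z: ¥12,000, ¥14,000, ¥18,000, ¥27,000, ¥30,000 (q = 5 of N = 7).
Relative gaps: 0.6571, 0.6000, 0.4857, 0.2286, 0.1429; sum = 2.114286.
I averages over the q = 5 poor units only: 2.114286 / 5 = 0.423.

0.423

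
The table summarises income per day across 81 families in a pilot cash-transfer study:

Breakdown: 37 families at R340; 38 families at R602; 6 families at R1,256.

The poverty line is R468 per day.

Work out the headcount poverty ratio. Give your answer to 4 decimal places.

0.4568

37 of the 81 families have income below R468.
H = 37/81 = 0.4568.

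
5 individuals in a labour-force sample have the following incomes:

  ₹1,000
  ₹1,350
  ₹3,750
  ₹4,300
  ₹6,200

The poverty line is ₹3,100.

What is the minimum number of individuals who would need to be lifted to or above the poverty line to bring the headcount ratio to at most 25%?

1

Currently q = 2 of N = 5 are below the line (H = 0.400).
A headcount ratio of at most 25% allows at most ⌊0.25 × 5⌋ = 1 poor individuals.
So at least 2 − 1 = 1 must be lifted.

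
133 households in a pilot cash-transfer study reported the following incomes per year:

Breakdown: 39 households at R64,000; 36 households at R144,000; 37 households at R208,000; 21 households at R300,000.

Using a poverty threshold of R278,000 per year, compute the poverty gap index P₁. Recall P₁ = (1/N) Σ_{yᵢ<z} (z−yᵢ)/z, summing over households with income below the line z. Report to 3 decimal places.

Poor units: 39×R64,000, 36×R144,000, 37×R208,000 (q = 112 of N = 133).
Gap ratios (z−y)/z: (278000−64000)/278000 = 0.7698 (×39); (278000−144000)/278000 = 0.4820 (×36); (278000−208000)/278000 = 0.2518 (×37).
Σ = 56.690647. Dividing by the full population N = 133 gives P₁ = 0.426.

0.426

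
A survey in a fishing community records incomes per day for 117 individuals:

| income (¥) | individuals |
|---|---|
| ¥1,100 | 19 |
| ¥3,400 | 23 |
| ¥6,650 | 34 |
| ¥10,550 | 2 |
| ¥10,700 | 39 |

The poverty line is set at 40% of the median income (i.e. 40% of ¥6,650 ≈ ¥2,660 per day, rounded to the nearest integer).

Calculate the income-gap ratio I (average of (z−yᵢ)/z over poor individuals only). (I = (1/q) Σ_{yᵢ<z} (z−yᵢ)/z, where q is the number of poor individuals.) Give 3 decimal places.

0.586

Below z: 19×¥1,100 (q = 19 of N = 117).
Shortfall ratios (z−y)/z: 0.5865 (×19); sum = 11.142857.
The income-gap ratio divides by q (the poor only): 11.142857 / 19 = 0.586.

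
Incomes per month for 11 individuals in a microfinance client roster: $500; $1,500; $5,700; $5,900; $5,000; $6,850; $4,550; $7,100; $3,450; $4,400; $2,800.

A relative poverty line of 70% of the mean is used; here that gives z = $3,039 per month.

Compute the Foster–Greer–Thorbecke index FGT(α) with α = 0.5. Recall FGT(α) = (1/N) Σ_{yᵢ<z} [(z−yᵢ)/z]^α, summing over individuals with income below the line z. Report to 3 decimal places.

0.173

Below the line: $500, $1,500, $2,800 (q = 3 of N = 11).
Shortfall ratios: (3039−500)/3039 = 0.8355; (3039−1500)/3039 = 0.5064; (3039−2800)/3039 = 0.0786.
Raised to α = 0.5: 0.91404; 0.71163; 0.28044.
Sum = 1.906107; FGT(0.5) = 1.906107 / 11 = 0.173.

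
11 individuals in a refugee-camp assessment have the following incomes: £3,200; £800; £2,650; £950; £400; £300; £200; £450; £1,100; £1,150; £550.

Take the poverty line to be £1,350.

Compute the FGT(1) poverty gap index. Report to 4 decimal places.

0.4209

Poor units: £200, £300, £400, £450, £550, £800, £950, £1,100, £1,150 (q = 9 of N = 11).
Relative gaps: (1350−200)/1350 = 0.8519; (1350−300)/1350 = 0.7778; (1350−400)/1350 = 0.7037; (1350−450)/1350 = 0.6667; (1350−550)/1350 = 0.5926; (1350−800)/1350 = 0.4074; (1350−950)/1350 = 0.2963; (1350−1100)/1350 = 0.1852; (1350−1150)/1350 = 0.1481.
Sum of shortfalls = 4.629630; P₁ averages over all N: 4.629630 / 11 = 0.4209.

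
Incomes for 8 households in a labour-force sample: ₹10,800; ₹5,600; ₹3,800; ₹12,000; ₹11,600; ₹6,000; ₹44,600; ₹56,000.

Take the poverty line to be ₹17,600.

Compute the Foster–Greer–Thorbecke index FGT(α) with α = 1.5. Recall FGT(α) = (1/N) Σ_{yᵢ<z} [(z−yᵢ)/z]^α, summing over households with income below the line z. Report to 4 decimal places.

Below the line: ₹3,800, ₹5,600, ₹6,000, ₹10,800, ₹11,600, ₹12,000 (q = 6 of N = 8).
Normalized shortfalls: (17600−3800)/17600 = 0.7841; (17600−5600)/17600 = 0.6818; (17600−6000)/17600 = 0.6591; (17600−10800)/17600 = 0.3864; (17600−11600)/17600 = 0.3409; (17600−12000)/17600 = 0.3182.
Raised to α = 1.5: 0.69430; 0.56299; 0.53508; 0.24016; 0.19905; 0.17948.
Sum = 2.411059; FGT(1.5) = 2.411059 / 8 = 0.3014.

0.3014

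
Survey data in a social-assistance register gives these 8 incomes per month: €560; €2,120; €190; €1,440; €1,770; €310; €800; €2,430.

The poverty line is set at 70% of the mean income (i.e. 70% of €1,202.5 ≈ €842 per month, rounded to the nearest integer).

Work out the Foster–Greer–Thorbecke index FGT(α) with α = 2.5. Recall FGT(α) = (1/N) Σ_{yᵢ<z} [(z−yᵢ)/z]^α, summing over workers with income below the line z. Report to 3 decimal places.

0.114

Poor units: €190, €310, €560, €800 (q = 4 of N = 8).
Relative gaps: (842−190)/842 = 0.7743; (842−310)/842 = 0.6318; (842−560)/842 = 0.3349; (842−800)/842 = 0.0499.
Raised to α = 2.5: 0.52764; 0.31732; 0.06491; 0.00056.
Sum = 0.910433; FGT(2.5) = 0.910433 / 8 = 0.114.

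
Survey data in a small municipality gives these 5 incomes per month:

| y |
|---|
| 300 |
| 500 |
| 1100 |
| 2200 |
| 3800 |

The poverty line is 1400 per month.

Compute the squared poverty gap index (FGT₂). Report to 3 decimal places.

0.215

Below the line: 300, 500, 1100 (q = 3 of N = 5).
Shortfall ratios: (1400−300)/1400 = 0.7857; (1400−500)/1400 = 0.6429; (1400−1100)/1400 = 0.2143.
Squared: 0.6173; 0.4133; 0.0459.
Sum = 1.076531; P₂ = 1.076531 / 5 = 0.215.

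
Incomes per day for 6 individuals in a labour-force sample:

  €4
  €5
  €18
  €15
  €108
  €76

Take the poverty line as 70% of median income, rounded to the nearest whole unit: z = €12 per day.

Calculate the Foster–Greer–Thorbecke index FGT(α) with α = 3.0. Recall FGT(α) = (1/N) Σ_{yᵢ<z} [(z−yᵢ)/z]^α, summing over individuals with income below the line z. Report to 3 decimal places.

0.082

Poor units: €4, €5 (q = 2 of N = 6).
Gap ratios (z−y)/z: (12−4)/12 = 0.6667; (12−5)/12 = 0.5833.
Raised to α = 3.0: 0.29630; 0.19850.
Sum = 0.494792; FGT(3.0) = 0.494792 / 6 = 0.082.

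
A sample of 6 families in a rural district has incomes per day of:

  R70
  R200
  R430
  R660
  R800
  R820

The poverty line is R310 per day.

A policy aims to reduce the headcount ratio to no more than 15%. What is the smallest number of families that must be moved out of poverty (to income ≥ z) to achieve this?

Currently q = 2 of N = 6 are below the line (H = 0.333).
A headcount ratio of at most 15% allows at most ⌊0.15 × 6⌋ = 0 poor families.
So at least 2 − 0 = 2 must be lifted.

2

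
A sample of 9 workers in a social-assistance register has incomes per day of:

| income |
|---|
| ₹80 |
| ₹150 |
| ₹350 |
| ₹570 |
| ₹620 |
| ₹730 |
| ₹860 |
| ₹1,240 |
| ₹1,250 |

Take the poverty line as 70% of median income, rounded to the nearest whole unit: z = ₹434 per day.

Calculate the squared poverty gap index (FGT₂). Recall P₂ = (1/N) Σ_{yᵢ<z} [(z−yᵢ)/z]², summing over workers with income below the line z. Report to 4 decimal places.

0.1257

Poor units: ₹80, ₹150, ₹350 (q = 3 of N = 9).
Gap ratios (z−y)/z: (434−80)/434 = 0.8157; (434−150)/434 = 0.6544; (434−350)/434 = 0.1935.
Squared: 0.6653; 0.4282; 0.0375.
Sum = 1.130986; P₂ = 1.130986 / 9 = 0.1257.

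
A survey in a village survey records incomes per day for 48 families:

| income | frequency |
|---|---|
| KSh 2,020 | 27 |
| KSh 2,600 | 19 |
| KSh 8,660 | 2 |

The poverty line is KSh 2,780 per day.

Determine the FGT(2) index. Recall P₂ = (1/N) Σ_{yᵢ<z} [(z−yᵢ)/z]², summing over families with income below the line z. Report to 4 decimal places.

Incomes under z: 27×KSh 2,020, 19×KSh 2,600 (q = 46 of N = 48).
Gap ratios (z−y)/z: (2780−2020)/2780 = 0.2734 (×27); (2780−2600)/2780 = 0.0647 (×19).
Squared: 0.0747 (×27); 0.0042 (×19).
Sum = 2.097562; P₂ = 2.097562 / 48 = 0.0437.

0.0437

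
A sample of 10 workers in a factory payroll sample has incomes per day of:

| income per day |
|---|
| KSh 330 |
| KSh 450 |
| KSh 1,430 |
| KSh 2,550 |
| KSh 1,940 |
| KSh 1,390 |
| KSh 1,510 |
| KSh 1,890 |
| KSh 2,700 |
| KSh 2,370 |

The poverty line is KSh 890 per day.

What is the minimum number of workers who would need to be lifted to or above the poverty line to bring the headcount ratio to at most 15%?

1

Currently q = 2 of N = 10 are below the line (H = 0.200).
A headcount ratio of at most 15% allows at most ⌊0.15 × 10⌋ = 1 poor workers.
So at least 2 − 1 = 1 must be lifted.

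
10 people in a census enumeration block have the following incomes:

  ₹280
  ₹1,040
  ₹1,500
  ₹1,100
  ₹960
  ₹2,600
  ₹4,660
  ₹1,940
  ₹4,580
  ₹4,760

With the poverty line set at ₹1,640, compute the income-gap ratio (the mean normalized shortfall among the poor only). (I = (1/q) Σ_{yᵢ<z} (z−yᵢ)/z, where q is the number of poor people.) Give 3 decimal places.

Poor units: ₹280, ₹960, ₹1,040, ₹1,100, ₹1,500 (q = 5 of N = 10).
Shortfall ratios (z−y)/z: 0.8293, 0.4146, 0.3659, 0.3293, 0.0854; sum = 2.024390.
I averages over the q = 5 poor units only: 2.024390 / 5 = 0.405.

0.405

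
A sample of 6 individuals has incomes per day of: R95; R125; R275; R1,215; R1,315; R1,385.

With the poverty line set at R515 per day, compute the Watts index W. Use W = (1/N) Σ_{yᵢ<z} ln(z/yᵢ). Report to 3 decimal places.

0.622

Poor units: R95, R125, R275 (q = 3 of N = 6).
Log shortfalls: ln(515/95) = 1.6903; ln(515/125) = 1.4159; ln(515/275) = 0.6274.
W = 3.733539 / 6 = 0.622.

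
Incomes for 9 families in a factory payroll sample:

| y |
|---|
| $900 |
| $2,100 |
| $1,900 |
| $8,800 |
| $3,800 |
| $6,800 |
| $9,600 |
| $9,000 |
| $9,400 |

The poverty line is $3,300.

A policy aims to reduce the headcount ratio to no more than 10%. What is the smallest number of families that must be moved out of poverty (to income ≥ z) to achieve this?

3

3 of the 9 families are poor, so H = 3/9 = 0.333.
A headcount ratio of at most 10% allows at most ⌊0.10 × 9⌋ = 0 poor families.
So at least 3 − 0 = 3 must be lifted.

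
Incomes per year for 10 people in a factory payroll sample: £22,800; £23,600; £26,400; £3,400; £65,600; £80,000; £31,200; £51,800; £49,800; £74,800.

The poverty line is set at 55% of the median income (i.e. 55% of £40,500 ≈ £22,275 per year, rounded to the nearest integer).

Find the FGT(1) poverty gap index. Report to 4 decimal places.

0.0847

Incomes under z: £3,400 (q = 1 of N = 10).
Relative gaps: (22275−3400)/22275 = 0.8474.
Σ = 0.847363. Dividing by the full population N = 10 gives P₁ = 0.0847.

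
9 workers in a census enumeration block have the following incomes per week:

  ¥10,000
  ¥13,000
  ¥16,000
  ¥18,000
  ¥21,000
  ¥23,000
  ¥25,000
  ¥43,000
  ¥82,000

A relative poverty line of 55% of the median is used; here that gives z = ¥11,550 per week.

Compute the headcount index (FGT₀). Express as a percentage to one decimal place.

11.1%

1 of the 9 workers have income below ¥11,550.
H = 1/9 = 11.1%.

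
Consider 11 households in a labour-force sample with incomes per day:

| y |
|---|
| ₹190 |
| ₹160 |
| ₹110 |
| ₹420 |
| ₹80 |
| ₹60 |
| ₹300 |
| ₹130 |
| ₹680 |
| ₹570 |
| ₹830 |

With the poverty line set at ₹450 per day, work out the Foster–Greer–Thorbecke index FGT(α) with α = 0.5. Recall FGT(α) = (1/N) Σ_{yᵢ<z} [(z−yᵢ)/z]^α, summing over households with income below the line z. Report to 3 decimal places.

0.541

Below z: ₹60, ₹80, ₹110, ₹130, ₹160, ₹190, ₹300, ₹420 (q = 8 of N = 11).
Shortfall ratios: (450−60)/450 = 0.8667; (450−80)/450 = 0.8222; (450−110)/450 = 0.7556; (450−130)/450 = 0.7111; (450−160)/450 = 0.6444; (450−190)/450 = 0.5778; (450−300)/450 = 0.3333; (450−420)/450 = 0.0667.
Raised to α = 0.5: 0.93095; 0.90676; 0.86923; 0.84327; 0.80277; 0.76012; 0.57735; 0.25820.
Sum = 5.948654; FGT(0.5) = 5.948654 / 11 = 0.541.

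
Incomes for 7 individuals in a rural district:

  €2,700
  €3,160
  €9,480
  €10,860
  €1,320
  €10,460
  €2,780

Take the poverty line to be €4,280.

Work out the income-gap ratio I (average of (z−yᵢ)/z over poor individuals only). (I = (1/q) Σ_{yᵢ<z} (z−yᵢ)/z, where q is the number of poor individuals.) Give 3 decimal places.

Poor units: €1,320, €2,700, €2,780, €3,160 (q = 4 of N = 7).
Shortfall ratios (z−y)/z: 0.6916, 0.3692, 0.3505, 0.2617; sum = 1.672897.
The income-gap ratio divides by q (the poor only): 1.672897 / 4 = 0.418.

0.418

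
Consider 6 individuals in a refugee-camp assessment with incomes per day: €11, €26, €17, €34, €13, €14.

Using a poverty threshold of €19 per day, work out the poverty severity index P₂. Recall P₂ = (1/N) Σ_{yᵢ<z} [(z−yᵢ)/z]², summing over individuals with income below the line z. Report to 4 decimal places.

0.0596

Below z: €11, €13, €14, €17 (q = 4 of N = 6).
Relative gaps: (19−11)/19 = 0.4211; (19−13)/19 = 0.3158; (19−14)/19 = 0.2632; (19−17)/19 = 0.1053.
Squared: 0.1773; 0.0997; 0.0693; 0.0111.
Sum = 0.357341; P₂ = 0.357341 / 6 = 0.0596.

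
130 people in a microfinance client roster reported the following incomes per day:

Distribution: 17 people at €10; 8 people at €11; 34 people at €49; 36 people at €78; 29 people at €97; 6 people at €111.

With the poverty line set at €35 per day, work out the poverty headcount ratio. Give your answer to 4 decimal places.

0.1923

25 of the 130 people have income below €35.
H = 25/130 = 0.1923.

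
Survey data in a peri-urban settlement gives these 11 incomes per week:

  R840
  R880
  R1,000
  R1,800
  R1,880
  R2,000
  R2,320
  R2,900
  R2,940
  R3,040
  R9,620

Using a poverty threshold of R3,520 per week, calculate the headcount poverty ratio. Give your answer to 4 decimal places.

0.9091

10 of the 11 households have income below R3,520.
H = 10/11 = 0.9091.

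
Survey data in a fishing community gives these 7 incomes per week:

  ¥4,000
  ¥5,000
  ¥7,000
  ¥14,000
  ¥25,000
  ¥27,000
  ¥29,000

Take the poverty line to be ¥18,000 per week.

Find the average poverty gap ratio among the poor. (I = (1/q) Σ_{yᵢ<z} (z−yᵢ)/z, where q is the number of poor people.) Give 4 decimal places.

Incomes under z: ¥4,000, ¥5,000, ¥7,000, ¥14,000 (q = 4 of N = 7).
Shortfall ratios (z−y)/z: 0.7778, 0.7222, 0.6111, 0.2222; sum = 2.333333.
I averages over the q = 4 poor units only: 2.333333 / 4 = 0.5833.

0.5833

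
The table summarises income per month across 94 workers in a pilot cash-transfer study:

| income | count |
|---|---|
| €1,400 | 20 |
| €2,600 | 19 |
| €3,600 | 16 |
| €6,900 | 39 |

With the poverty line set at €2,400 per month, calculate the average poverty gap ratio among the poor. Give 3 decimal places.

0.417

Incomes under z: 20×€1,400 (q = 20 of N = 94).
Relative gaps: 0.4167 (×20); sum = 8.333333.
The income-gap ratio divides by q (the poor only): 8.333333 / 20 = 0.417.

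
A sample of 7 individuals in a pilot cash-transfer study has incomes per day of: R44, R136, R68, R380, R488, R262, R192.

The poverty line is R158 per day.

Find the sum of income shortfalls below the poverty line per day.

Incomes under z: R44, R68, R136 (q = 3 of N = 7).
Individual gaps: 158−44 = 114; 158−68 = 90; 158−136 = 22.
Aggregate gap = R226.

R226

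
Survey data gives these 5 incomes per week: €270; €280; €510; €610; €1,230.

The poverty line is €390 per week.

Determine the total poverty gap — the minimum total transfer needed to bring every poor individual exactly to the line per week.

Below z: €270, €280 (q = 2 of N = 5).
Individual gaps: 390−270 = 120; 390−280 = 110.
Aggregate gap = €230.

€230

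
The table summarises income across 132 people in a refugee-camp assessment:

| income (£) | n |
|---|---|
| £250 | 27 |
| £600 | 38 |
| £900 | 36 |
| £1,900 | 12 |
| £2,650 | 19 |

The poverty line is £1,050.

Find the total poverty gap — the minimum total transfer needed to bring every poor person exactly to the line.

Below the line: 27×£250, 38×£600, 36×£900 (q = 101 of N = 132).
Individual gaps: 27×(1050−250) = 21600; 38×(1050−600) = 17100; 36×(1050−900) = 5400.
Aggregate gap = £44,100.

£44,100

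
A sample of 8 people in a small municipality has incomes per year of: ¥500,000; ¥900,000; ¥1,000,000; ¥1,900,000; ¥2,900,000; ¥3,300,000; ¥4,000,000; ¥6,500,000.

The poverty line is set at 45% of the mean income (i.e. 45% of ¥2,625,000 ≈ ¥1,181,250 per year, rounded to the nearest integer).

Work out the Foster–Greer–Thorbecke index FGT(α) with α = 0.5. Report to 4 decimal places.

Incomes under z: ¥500,000, ¥900,000, ¥1,000,000 (q = 3 of N = 8).
Shortfall ratios: (1181250−500000)/1181250 = 0.5767; (1181250−900000)/1181250 = 0.2381; (1181250−1000000)/1181250 = 0.1534.
Raised to α = 0.5: 0.75942; 0.48795; 0.39171.
Sum = 1.639084; FGT(0.5) = 1.639084 / 8 = 0.2049.

0.2049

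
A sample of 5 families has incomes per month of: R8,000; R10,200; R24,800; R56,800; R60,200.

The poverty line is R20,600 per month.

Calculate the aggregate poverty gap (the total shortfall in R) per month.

R23,000

Below z: R8,000, R10,200 (q = 2 of N = 5).
Individual gaps: 20600−8000 = 12600; 20600−10200 = 10400.
Aggregate gap = R23,000.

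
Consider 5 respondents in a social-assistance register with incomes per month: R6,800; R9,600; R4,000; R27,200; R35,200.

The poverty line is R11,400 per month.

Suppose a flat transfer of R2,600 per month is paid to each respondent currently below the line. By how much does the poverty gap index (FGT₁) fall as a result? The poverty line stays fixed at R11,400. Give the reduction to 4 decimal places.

Before: below the line — R4,000, R6,800, R9,600; poverty gap index (FGT₁) = 0.242105.
After the R2,600 transfer: below the line — R6,600, R9,400; poverty gap index (FGT₁) = 0.119298.
Reduction = 0.242105 − 0.119298 = 0.1228.

0.1228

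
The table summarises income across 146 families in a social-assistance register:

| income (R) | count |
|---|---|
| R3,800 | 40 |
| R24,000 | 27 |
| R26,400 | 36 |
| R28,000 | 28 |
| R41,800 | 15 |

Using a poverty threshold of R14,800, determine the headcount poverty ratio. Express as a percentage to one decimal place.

27.4%

40 of the 146 families have income below R14,800.
H = 40/146 = 27.4%.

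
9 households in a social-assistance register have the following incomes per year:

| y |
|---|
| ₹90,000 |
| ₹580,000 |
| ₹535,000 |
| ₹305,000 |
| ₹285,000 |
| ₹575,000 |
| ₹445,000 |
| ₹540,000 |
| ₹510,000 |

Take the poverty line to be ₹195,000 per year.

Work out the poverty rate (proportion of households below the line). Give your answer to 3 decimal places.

0.111

1 of the 9 households have income below ₹195,000.
H = 1/9 = 0.111.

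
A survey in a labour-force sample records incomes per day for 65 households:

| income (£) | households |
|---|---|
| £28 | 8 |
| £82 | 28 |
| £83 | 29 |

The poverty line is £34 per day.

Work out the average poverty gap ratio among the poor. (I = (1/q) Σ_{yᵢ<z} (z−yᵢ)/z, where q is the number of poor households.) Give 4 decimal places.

0.1765

Below the line: 8×£28 (q = 8 of N = 65).
Relative gaps: 0.1765 (×8); sum = 1.411765.
I averages over the q = 8 poor units only: 1.411765 / 8 = 0.1765.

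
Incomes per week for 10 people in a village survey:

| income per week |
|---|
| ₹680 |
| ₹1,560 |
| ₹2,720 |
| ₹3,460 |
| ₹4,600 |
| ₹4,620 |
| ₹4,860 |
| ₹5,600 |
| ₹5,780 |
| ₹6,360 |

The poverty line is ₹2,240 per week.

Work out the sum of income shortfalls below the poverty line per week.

₹2,240

Below z: ₹680, ₹1,560 (q = 2 of N = 10).
Individual gaps: 2240−680 = 1560; 2240−1560 = 680.
Aggregate gap = ₹2,240.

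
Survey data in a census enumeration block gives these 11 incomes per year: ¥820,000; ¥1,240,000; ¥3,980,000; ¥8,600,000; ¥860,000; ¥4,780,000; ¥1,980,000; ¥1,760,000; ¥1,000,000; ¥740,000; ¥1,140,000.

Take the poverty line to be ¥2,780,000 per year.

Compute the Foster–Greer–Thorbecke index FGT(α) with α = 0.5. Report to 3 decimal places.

0.544

Poor units: ¥740,000, ¥820,000, ¥860,000, ¥1,000,000, ¥1,140,000, ¥1,240,000, ¥1,760,000, ¥1,980,000 (q = 8 of N = 11).
Shortfall ratios: (2780000−740000)/2780000 = 0.7338; (2780000−820000)/2780000 = 0.7050; (2780000−860000)/2780000 = 0.6906; (2780000−1000000)/2780000 = 0.6403; (2780000−1140000)/2780000 = 0.5899; (2780000−1240000)/2780000 = 0.5540; (2780000−1760000)/2780000 = 0.3669; (2780000−1980000)/2780000 = 0.2878.
Raised to α = 0.5: 0.85663; 0.83966; 0.83105; 0.80018; 0.76807; 0.74428; 0.60573; 0.53644.
Sum = 5.982045; FGT(0.5) = 5.982045 / 11 = 0.544.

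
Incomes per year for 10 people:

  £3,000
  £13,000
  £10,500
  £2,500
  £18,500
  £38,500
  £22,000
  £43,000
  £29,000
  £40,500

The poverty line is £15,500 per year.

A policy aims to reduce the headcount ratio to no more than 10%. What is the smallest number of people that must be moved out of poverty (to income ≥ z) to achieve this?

3

4 of the 10 people are poor, so H = 4/10 = 0.400.
A headcount ratio of at most 10% allows at most ⌊0.10 × 10⌋ = 1 poor people.
So at least 4 − 1 = 3 must be lifted.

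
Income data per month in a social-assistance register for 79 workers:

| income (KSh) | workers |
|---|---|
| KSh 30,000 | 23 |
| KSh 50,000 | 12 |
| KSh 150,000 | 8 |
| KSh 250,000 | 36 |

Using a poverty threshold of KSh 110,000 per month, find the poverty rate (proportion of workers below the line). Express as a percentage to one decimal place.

44.3%

35 of the 79 workers have income below KSh 110,000.
H = 35/79 = 44.3%.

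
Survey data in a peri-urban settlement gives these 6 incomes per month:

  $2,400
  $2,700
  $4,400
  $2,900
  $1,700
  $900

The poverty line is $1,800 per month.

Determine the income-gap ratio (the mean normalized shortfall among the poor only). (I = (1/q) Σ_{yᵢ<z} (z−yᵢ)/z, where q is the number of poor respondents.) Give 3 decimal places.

0.278

Below the line: $900, $1,700 (q = 2 of N = 6).
Shortfall ratios (z−y)/z: 0.5000, 0.0556; sum = 0.555556.
I averages over the q = 2 poor units only: 0.555556 / 2 = 0.278.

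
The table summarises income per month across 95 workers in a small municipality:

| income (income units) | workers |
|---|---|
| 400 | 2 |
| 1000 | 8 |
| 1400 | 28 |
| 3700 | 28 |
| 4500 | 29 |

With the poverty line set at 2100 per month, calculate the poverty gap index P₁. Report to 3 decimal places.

Below the line: 2×400, 8×1000, 28×1400 (q = 38 of N = 95).
Normalized shortfalls: (2100−400)/2100 = 0.8095 (×2); (2100−1000)/2100 = 0.5238 (×8); (2100−1400)/2100 = 0.3333 (×28).
Sum of shortfalls = 15.142857; P₁ averages over all N: 15.142857 / 95 = 0.159.

0.159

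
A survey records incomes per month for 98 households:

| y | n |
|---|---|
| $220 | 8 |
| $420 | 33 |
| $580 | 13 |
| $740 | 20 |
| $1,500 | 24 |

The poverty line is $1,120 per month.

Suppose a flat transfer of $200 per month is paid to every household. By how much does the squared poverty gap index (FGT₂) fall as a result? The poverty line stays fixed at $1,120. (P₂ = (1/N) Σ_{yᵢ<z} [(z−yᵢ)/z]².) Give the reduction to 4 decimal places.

0.1221

Before: below the line — 8×$220, 33×$420, 13×$580, 20×$740; squared poverty gap index (FGT₂) = 0.238579.
After the $200 transfer: below the line — 8×$420, 33×$620, 13×$780, 20×$940; squared poverty gap index (FGT₂) = 0.116494.
Reduction = 0.238579 − 0.116494 = 0.1221.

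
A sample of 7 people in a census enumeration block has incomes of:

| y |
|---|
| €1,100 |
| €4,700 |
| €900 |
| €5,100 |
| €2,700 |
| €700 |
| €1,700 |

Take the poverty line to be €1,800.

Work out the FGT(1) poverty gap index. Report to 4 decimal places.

Poor units: €700, €900, €1,100, €1,700 (q = 4 of N = 7).
Gap ratios (z−y)/z: (1800−700)/1800 = 0.6111; (1800−900)/1800 = 0.5000; (1800−1100)/1800 = 0.3889; (1800−1700)/1800 = 0.0556.
Sum of shortfalls = 1.555556; P₁ averages over all N: 1.555556 / 7 = 0.2222.

0.2222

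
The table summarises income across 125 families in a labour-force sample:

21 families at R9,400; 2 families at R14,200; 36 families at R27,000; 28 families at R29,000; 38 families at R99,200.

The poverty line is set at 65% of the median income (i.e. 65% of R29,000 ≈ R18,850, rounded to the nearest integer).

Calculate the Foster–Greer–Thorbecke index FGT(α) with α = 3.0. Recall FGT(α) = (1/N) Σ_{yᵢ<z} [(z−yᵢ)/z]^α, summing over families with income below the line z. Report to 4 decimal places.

Below the line: 21×R9,400, 2×R14,200 (q = 23 of N = 125).
Relative gaps: (18850−9400)/18850 = 0.5013 (×21); (18850−14200)/18850 = 0.2467 (×2).
Raised to α = 3.0: 0.12600 (×21); 0.01501 (×2).
Sum = 2.675967; FGT(3.0) = 2.675967 / 125 = 0.0214.

0.0214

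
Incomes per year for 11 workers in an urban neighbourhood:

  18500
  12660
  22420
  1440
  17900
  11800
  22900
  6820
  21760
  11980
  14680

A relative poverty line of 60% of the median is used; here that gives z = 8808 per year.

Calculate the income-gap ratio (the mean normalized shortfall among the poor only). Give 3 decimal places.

0.531

Incomes under z: 1440, 6820 (q = 2 of N = 11).
Relative gaps: 0.8365, 0.2257; sum = 1.062216.
The income-gap ratio divides by q (the poor only): 1.062216 / 2 = 0.531.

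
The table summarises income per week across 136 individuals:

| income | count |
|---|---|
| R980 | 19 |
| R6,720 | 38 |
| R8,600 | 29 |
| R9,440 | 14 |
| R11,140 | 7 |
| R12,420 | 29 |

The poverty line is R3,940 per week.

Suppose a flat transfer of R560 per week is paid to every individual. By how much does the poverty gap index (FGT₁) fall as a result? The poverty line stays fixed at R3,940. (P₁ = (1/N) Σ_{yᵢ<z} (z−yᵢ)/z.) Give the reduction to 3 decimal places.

Before: below the line — 19×R980; poverty gap index (FGT₁) = 0.10496.
After the R560 transfer: below the line — 19×R1,540; poverty gap index (FGT₁) = 0.08510.
Reduction = 0.10496 − 0.08510 = 0.020.

0.020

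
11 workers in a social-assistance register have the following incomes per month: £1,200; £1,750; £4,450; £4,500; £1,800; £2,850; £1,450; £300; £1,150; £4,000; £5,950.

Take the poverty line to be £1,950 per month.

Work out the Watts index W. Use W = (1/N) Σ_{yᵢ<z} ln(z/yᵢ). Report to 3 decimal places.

0.306

Below z: £300, £1,150, £1,200, £1,450, £1,750, £1,800 (q = 6 of N = 11).
ln(z/y) terms: ln(1950/300) = 1.8718; ln(1950/1150) = 0.5281; ln(1950/1200) = 0.4855; ln(1950/1450) = 0.2963; ln(1950/1750) = 0.1082; ln(1950/1800) = 0.0800.
W = 3.369900 / 11 = 0.306.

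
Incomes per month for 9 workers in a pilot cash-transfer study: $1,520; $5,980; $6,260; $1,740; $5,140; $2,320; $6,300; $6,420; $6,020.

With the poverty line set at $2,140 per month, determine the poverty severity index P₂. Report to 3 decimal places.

Below z: $1,520, $1,740 (q = 2 of N = 9).
Shortfall ratios: (2140−1520)/2140 = 0.2897; (2140−1740)/2140 = 0.1869.
Squared: 0.0839; 0.0349.
Sum = 0.118875; P₂ = 0.118875 / 9 = 0.013.

0.013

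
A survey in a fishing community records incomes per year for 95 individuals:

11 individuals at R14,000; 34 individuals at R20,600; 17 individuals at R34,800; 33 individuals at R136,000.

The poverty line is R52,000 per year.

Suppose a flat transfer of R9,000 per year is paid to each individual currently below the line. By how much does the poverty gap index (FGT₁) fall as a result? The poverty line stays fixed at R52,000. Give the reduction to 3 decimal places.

Before: below the line — 11×R14,000, 34×R20,600, 17×R34,800; poverty gap index (FGT₁) = 0.35992.
After the R9,000 transfer: below the line — 11×R23,000, 34×R29,600, 17×R43,800; poverty gap index (FGT₁) = 0.24696.
Reduction = 0.35992 − 0.24696 = 0.113.

0.113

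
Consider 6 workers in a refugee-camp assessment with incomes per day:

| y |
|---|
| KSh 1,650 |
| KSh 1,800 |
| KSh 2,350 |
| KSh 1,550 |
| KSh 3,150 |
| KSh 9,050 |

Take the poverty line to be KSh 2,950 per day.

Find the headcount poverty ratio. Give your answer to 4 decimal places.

0.6667

4 of the 6 workers have income below KSh 2,950.
H = 4/6 = 0.6667.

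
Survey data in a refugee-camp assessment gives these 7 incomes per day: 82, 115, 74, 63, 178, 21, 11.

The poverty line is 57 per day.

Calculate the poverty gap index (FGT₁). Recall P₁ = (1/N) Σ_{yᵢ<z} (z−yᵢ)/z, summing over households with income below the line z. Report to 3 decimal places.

Incomes under z: 11, 21 (q = 2 of N = 7).
Shortfall ratios: (57−11)/57 = 0.8070; (57−21)/57 = 0.6316.
Σ = 1.438596. Dividing by the full population N = 7 gives P₁ = 0.206.

0.206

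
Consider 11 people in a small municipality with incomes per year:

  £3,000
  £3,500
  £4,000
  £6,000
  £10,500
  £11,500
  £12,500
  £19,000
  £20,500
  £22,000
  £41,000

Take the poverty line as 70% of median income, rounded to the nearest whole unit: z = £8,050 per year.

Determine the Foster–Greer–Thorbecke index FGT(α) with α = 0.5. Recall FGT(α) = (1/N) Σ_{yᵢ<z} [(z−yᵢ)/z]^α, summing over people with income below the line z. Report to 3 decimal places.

Poor units: £3,000, £3,500, £4,000, £6,000 (q = 4 of N = 11).
Gap ratios (z−y)/z: (8050−3000)/8050 = 0.6273; (8050−3500)/8050 = 0.5652; (8050−4000)/8050 = 0.5031; (8050−6000)/8050 = 0.2547.
Raised to α = 0.5: 0.79204; 0.75181; 0.70930; 0.50464.
Sum = 2.757787; FGT(0.5) = 2.757787 / 11 = 0.251.

0.251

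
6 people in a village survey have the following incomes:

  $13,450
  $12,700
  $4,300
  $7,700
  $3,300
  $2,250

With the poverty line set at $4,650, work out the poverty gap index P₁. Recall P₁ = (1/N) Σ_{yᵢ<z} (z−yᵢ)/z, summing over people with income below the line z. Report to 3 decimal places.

0.147

Incomes under z: $2,250, $3,300, $4,300 (q = 3 of N = 6).
Relative gaps: (4650−2250)/4650 = 0.5161; (4650−3300)/4650 = 0.2903; (4650−4300)/4650 = 0.0753.
Sum of shortfalls = 0.881720; P₁ averages over all N: 0.881720 / 6 = 0.147.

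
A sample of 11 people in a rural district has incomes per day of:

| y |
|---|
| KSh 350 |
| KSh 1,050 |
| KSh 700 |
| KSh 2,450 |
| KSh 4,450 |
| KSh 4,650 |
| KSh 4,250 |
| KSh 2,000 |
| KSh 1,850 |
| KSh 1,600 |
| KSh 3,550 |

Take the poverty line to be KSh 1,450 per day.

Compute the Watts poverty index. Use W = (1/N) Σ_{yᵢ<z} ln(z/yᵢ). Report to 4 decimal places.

0.2248

Below the line: KSh 350, KSh 700, KSh 1,050 (q = 3 of N = 11).
ln(z/y) terms: ln(1450/350) = 1.4214; ln(1450/700) = 0.7282; ln(1450/1050) = 0.3228.
W = 2.472398 / 11 = 0.2248.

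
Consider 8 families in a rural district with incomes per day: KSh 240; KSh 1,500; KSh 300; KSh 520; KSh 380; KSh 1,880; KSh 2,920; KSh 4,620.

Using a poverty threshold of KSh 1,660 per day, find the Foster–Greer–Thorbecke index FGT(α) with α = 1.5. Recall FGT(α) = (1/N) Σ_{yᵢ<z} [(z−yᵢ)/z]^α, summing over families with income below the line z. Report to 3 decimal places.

0.351

Below z: KSh 240, KSh 300, KSh 380, KSh 520, KSh 1,500 (q = 5 of N = 8).
Shortfall ratios: (1660−240)/1660 = 0.8554; (1660−300)/1660 = 0.8193; (1660−380)/1660 = 0.7711; (1660−520)/1660 = 0.6867; (1660−1500)/1660 = 0.0964.
Raised to α = 1.5: 0.79117; 0.74156; 0.67710; 0.56911; 0.02992.
Sum = 2.808863; FGT(1.5) = 2.808863 / 8 = 0.351.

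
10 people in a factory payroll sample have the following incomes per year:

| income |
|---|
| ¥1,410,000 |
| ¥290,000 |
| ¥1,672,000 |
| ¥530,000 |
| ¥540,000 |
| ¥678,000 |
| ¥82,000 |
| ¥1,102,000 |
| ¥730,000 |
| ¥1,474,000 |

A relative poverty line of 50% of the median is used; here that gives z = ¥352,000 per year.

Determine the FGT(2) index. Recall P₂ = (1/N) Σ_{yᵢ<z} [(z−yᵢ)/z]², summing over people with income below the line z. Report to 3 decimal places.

Incomes under z: ¥82,000, ¥290,000 (q = 2 of N = 10).
Relative gaps: (352000−82000)/352000 = 0.7670; (352000−290000)/352000 = 0.1761.
Squared: 0.5884; 0.0310.
Sum = 0.619383; P₂ = 0.619383 / 10 = 0.062.

0.062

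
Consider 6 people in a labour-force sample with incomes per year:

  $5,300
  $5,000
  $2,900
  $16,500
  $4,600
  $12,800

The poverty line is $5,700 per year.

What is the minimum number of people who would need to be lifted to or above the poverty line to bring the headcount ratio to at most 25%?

Currently q = 4 of N = 6 are below the line (H = 0.667).
A headcount ratio of at most 25% allows at most ⌊0.25 × 6⌋ = 1 poor people.
So at least 4 − 1 = 3 must be lifted.

3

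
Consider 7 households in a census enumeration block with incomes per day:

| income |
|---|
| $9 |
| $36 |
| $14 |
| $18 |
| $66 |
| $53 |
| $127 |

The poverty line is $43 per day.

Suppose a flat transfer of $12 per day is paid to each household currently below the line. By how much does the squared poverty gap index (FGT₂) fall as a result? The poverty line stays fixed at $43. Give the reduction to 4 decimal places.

0.1336

Before: below the line — $9, $14, $18, $36; squared poverty gap index (FGT₂) = 0.206366.
After the $12 transfer: below the line — $21, $26, $30; squared poverty gap index (FGT₂) = 0.072781.
Reduction = 0.206366 − 0.072781 = 0.1336.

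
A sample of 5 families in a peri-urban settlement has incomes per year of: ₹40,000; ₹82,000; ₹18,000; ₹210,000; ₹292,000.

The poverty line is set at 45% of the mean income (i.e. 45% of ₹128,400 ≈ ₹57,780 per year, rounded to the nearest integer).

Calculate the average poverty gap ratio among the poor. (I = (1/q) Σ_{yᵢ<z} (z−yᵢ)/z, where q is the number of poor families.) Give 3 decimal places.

0.498

Poor units: ₹18,000, ₹40,000 (q = 2 of N = 5).
Shortfall ratios (z−y)/z: 0.6885, 0.3077; sum = 0.996192.
The income-gap ratio divides by q (the poor only): 0.996192 / 2 = 0.498.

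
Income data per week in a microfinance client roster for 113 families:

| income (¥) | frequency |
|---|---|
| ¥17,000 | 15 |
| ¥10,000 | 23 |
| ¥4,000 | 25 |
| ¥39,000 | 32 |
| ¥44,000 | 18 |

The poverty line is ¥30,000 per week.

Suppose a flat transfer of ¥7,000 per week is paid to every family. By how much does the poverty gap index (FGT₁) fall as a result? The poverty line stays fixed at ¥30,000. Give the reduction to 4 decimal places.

Before: below the line — 25×¥4,000, 23×¥10,000, 15×¥17,000; poverty gap index (FGT₁) = 0.384956.
After the ¥7,000 transfer: below the line — 25×¥11,000, 23×¥17,000, 15×¥24,000; poverty gap index (FGT₁) = 0.254867.
Reduction = 0.384956 − 0.254867 = 0.1301.

0.1301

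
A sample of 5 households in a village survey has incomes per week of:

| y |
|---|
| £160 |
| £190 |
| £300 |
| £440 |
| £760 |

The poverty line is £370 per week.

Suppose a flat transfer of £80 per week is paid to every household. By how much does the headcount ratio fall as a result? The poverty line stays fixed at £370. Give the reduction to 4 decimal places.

0.2000

Before: below the line — £160, £190, £300; headcount ratio = 0.600000.
After the £80 transfer: below the line — £240, £270; headcount ratio = 0.400000.
Reduction = 0.600000 − 0.400000 = 0.2000.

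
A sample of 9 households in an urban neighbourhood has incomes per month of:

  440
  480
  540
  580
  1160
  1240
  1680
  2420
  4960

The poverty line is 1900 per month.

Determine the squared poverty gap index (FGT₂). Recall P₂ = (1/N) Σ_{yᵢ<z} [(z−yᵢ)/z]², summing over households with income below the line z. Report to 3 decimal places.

0.270

Incomes under z: 440, 480, 540, 580, 1160, 1240, 1680 (q = 7 of N = 9).
Gap ratios (z−y)/z: (1900−440)/1900 = 0.7684; (1900−480)/1900 = 0.7474; (1900−540)/1900 = 0.7158; (1900−580)/1900 = 0.6947; (1900−1160)/1900 = 0.3895; (1900−1240)/1900 = 0.3474; (1900−1680)/1900 = 0.1158.
Squared: 0.5905; 0.5586; 0.5124; 0.4827; 0.1517; 0.1207; 0.0134.
Sum = 2.429806; P₂ = 2.429806 / 9 = 0.270.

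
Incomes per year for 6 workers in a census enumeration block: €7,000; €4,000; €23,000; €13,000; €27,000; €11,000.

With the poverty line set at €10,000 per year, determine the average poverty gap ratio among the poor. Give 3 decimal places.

0.450

Below z: €4,000, €7,000 (q = 2 of N = 6).
Shortfall ratios (z−y)/z: 0.6000, 0.3000; sum = 0.900000.
I averages over the q = 2 poor units only: 0.900000 / 2 = 0.450.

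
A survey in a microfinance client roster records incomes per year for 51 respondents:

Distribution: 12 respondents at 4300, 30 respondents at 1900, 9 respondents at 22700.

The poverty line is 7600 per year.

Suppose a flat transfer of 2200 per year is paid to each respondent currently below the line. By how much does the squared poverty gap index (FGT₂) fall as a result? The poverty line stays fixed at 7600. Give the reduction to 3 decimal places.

Before: below the line — 30×1900, 12×4300; squared poverty gap index (FGT₂) = 0.37524.
After the 2200 transfer: below the line — 30×4100, 12×6500; squared poverty gap index (FGT₂) = 0.12968.
Reduction = 0.37524 − 0.12968 = 0.246.

0.246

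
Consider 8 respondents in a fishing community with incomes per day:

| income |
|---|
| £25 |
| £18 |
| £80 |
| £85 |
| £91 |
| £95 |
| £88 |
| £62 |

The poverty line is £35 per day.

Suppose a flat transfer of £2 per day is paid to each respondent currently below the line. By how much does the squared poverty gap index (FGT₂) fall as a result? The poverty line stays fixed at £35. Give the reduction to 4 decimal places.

0.0102

Before: below the line — £18, £25; squared poverty gap index (FGT₂) = 0.039694.
After the £2 transfer: below the line — £20, £27; squared poverty gap index (FGT₂) = 0.029490.
Reduction = 0.039694 − 0.029490 = 0.0102.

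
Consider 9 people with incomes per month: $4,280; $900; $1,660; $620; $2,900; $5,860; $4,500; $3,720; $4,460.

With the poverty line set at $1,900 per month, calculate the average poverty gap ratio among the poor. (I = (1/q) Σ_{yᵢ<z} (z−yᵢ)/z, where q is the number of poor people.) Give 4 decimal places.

0.4421

Below the line: $620, $900, $1,660 (q = 3 of N = 9).
Shortfall ratios (z−y)/z: 0.6737, 0.5263, 0.1263; sum = 1.326316.
I averages over the q = 3 poor units only: 1.326316 / 3 = 0.4421.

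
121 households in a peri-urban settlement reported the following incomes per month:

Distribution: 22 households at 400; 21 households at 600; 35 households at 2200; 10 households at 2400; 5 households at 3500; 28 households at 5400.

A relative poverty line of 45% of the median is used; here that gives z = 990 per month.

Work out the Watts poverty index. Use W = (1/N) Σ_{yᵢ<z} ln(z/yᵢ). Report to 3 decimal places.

Incomes under z: 22×400, 21×600 (q = 43 of N = 121).
ln(z/y) terms: ln(990/400) = 0.9062 (×22); ln(990/600) = 0.5008 (×21).
W = 30.453570 / 121 = 0.252.

0.252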